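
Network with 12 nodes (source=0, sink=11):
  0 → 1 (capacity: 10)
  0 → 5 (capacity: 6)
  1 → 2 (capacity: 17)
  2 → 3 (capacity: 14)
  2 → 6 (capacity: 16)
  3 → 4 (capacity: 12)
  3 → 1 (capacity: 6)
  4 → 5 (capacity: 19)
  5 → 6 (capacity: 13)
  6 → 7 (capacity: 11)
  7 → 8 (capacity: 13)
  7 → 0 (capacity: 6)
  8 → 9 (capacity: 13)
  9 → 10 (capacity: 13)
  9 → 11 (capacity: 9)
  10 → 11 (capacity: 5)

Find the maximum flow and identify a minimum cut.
Max flow = 11, Min cut edges: (6,7)

Maximum flow: 11
Minimum cut: (6,7)
Partition: S = [0, 1, 2, 3, 4, 5, 6], T = [7, 8, 9, 10, 11]

Max-flow min-cut theorem verified: both equal 11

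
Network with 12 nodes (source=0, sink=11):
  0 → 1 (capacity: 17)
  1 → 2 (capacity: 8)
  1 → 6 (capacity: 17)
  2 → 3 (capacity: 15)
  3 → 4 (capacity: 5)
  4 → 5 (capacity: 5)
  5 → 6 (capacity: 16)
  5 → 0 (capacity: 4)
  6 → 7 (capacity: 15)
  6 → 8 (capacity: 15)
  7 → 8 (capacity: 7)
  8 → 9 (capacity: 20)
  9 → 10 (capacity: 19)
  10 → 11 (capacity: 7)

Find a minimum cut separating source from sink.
Min cut value = 7, edges: (10,11)

Min cut value: 7
Partition: S = [0, 1, 2, 3, 4, 5, 6, 7, 8, 9, 10], T = [11]
Cut edges: (10,11)

By max-flow min-cut theorem, max flow = min cut = 7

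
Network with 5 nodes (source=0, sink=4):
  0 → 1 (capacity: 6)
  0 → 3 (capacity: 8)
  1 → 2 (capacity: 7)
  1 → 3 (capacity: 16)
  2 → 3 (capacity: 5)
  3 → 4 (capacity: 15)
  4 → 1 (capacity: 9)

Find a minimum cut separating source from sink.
Min cut value = 14, edges: (0,1), (0,3)

Min cut value: 14
Partition: S = [0], T = [1, 2, 3, 4]
Cut edges: (0,1), (0,3)

By max-flow min-cut theorem, max flow = min cut = 14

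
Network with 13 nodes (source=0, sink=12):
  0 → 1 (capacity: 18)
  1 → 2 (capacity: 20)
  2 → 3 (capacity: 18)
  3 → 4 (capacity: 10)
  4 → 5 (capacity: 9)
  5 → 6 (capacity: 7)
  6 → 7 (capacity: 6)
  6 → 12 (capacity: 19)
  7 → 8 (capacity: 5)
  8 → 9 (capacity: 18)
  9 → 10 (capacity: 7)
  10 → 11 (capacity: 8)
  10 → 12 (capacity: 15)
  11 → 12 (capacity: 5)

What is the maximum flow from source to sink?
Maximum flow = 7

Max flow: 7

Flow assignment:
  0 → 1: 7/18
  1 → 2: 7/20
  2 → 3: 7/18
  3 → 4: 7/10
  4 → 5: 7/9
  5 → 6: 7/7
  6 → 12: 7/19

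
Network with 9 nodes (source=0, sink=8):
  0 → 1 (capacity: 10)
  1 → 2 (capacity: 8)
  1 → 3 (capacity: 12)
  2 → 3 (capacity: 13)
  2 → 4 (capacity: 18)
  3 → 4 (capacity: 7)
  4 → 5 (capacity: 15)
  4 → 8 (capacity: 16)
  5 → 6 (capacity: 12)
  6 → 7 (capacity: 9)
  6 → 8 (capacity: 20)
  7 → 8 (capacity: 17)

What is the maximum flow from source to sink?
Maximum flow = 10

Max flow: 10

Flow assignment:
  0 → 1: 10/10
  1 → 2: 8/8
  1 → 3: 2/12
  2 → 4: 8/18
  3 → 4: 2/7
  4 → 8: 10/16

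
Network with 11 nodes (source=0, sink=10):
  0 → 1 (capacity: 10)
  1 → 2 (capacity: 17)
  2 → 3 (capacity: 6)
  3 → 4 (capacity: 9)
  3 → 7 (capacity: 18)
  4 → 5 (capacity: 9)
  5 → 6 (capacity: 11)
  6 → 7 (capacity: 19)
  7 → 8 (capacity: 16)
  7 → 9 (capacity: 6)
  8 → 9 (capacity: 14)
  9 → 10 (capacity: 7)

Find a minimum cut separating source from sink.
Min cut value = 6, edges: (2,3)

Min cut value: 6
Partition: S = [0, 1, 2], T = [3, 4, 5, 6, 7, 8, 9, 10]
Cut edges: (2,3)

By max-flow min-cut theorem, max flow = min cut = 6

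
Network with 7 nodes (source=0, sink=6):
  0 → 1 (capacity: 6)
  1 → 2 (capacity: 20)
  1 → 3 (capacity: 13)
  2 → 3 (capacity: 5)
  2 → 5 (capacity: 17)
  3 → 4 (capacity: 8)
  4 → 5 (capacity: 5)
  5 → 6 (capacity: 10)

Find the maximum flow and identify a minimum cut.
Max flow = 6, Min cut edges: (0,1)

Maximum flow: 6
Minimum cut: (0,1)
Partition: S = [0], T = [1, 2, 3, 4, 5, 6]

Max-flow min-cut theorem verified: both equal 6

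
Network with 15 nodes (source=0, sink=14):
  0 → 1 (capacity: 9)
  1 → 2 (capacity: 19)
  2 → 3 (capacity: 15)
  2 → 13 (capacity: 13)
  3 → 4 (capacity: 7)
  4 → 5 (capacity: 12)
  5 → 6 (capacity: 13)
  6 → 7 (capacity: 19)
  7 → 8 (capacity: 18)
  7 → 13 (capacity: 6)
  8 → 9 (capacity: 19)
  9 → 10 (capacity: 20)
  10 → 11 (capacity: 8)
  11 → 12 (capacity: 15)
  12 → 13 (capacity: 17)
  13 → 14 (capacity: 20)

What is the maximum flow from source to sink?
Maximum flow = 9

Max flow: 9

Flow assignment:
  0 → 1: 9/9
  1 → 2: 9/19
  2 → 13: 9/13
  13 → 14: 9/20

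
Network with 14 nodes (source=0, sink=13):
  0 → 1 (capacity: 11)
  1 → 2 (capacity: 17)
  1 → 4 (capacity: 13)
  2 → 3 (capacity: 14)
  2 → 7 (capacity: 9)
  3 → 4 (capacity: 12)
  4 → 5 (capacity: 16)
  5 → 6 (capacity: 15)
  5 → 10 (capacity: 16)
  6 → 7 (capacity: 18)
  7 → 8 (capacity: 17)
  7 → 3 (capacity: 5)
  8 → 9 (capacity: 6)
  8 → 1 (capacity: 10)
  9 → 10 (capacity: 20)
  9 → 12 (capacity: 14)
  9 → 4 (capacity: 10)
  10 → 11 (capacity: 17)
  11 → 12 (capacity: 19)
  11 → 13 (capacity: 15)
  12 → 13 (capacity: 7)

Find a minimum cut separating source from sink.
Min cut value = 11, edges: (0,1)

Min cut value: 11
Partition: S = [0], T = [1, 2, 3, 4, 5, 6, 7, 8, 9, 10, 11, 12, 13]
Cut edges: (0,1)

By max-flow min-cut theorem, max flow = min cut = 11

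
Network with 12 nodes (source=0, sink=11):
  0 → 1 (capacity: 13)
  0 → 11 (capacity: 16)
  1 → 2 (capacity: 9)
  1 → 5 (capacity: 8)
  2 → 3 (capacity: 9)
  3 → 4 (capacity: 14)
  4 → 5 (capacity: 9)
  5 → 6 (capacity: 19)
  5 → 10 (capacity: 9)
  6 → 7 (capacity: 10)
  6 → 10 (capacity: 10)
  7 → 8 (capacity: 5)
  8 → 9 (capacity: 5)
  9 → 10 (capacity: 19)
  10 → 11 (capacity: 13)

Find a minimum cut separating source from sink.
Min cut value = 29, edges: (0,11), (10,11)

Min cut value: 29
Partition: S = [0, 1, 2, 3, 4, 5, 6, 7, 8, 9, 10], T = [11]
Cut edges: (0,11), (10,11)

By max-flow min-cut theorem, max flow = min cut = 29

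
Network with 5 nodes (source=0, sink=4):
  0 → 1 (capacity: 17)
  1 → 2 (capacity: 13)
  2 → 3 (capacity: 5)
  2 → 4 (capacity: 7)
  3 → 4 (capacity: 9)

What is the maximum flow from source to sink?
Maximum flow = 12

Max flow: 12

Flow assignment:
  0 → 1: 12/17
  1 → 2: 12/13
  2 → 3: 5/5
  2 → 4: 7/7
  3 → 4: 5/9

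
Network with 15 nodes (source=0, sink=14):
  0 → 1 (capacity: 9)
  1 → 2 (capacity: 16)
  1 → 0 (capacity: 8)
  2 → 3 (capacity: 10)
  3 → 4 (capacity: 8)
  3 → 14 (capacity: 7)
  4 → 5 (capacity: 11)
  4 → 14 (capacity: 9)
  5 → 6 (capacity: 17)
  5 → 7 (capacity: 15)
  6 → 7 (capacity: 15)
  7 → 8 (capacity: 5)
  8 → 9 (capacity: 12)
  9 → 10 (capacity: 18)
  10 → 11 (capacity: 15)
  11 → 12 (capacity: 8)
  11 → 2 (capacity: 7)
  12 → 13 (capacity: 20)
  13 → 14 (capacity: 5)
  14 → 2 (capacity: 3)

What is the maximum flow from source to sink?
Maximum flow = 9

Max flow: 9

Flow assignment:
  0 → 1: 9/9
  1 → 2: 9/16
  2 → 3: 9/10
  3 → 4: 2/8
  3 → 14: 7/7
  4 → 14: 2/9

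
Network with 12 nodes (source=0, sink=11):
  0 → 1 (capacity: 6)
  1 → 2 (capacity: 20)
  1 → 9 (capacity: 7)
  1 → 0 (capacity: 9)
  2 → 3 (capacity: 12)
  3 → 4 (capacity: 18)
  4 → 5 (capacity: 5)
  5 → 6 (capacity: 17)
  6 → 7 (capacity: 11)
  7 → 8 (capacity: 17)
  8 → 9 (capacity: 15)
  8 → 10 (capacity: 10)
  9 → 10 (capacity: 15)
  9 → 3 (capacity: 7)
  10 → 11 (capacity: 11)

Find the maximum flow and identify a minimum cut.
Max flow = 6, Min cut edges: (0,1)

Maximum flow: 6
Minimum cut: (0,1)
Partition: S = [0], T = [1, 2, 3, 4, 5, 6, 7, 8, 9, 10, 11]

Max-flow min-cut theorem verified: both equal 6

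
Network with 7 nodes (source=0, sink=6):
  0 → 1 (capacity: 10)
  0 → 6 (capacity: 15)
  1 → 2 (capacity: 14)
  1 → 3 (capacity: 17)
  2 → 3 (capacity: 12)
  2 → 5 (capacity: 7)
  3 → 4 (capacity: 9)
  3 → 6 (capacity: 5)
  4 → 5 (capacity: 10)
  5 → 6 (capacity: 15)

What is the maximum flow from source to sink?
Maximum flow = 25

Max flow: 25

Flow assignment:
  0 → 1: 10/10
  0 → 6: 15/15
  1 → 2: 5/14
  1 → 3: 5/17
  2 → 5: 5/7
  3 → 6: 5/5
  5 → 6: 5/15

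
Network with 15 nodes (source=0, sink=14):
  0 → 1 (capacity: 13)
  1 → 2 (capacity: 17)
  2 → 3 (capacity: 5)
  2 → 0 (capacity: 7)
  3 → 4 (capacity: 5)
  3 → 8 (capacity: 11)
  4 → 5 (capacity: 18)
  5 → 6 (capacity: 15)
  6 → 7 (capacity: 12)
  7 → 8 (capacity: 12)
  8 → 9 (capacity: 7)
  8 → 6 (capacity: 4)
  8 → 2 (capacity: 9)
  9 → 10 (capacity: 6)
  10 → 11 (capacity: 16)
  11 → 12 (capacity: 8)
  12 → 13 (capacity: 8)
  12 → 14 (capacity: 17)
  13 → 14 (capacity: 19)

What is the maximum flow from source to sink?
Maximum flow = 5

Max flow: 5

Flow assignment:
  0 → 1: 12/13
  1 → 2: 12/17
  2 → 3: 5/5
  2 → 0: 7/7
  3 → 8: 5/11
  8 → 9: 5/7
  9 → 10: 5/6
  10 → 11: 5/16
  11 → 12: 5/8
  12 → 14: 5/17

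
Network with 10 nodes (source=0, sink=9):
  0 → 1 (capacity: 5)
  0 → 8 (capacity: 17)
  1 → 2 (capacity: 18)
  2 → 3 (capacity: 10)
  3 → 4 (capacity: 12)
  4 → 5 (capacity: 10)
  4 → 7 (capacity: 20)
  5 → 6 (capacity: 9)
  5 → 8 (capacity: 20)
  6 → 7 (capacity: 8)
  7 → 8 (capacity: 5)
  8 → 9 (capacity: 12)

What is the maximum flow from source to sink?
Maximum flow = 12

Max flow: 12

Flow assignment:
  0 → 1: 5/5
  0 → 8: 7/17
  1 → 2: 5/18
  2 → 3: 5/10
  3 → 4: 5/12
  4 → 5: 5/10
  5 → 8: 5/20
  8 → 9: 12/12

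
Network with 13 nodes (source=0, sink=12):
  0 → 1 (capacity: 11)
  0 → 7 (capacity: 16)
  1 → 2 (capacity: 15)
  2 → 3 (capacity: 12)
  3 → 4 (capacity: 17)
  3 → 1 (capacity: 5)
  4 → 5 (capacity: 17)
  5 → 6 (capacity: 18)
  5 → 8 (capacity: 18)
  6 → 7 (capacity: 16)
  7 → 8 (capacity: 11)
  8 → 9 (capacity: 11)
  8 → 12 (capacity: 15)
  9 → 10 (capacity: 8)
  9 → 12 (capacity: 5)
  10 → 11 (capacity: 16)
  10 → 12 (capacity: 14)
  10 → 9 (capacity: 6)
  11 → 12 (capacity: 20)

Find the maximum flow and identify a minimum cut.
Max flow = 22, Min cut edges: (0,1), (7,8)

Maximum flow: 22
Minimum cut: (0,1), (7,8)
Partition: S = [0, 6, 7], T = [1, 2, 3, 4, 5, 8, 9, 10, 11, 12]

Max-flow min-cut theorem verified: both equal 22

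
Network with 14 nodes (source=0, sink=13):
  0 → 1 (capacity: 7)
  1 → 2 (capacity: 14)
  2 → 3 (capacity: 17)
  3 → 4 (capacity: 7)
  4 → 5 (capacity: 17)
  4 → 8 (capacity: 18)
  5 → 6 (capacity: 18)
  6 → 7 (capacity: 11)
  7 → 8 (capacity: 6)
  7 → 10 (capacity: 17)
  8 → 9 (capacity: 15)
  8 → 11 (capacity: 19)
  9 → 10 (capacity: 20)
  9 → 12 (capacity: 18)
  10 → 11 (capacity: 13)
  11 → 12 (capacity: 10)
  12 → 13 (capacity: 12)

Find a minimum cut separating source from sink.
Min cut value = 7, edges: (3,4)

Min cut value: 7
Partition: S = [0, 1, 2, 3], T = [4, 5, 6, 7, 8, 9, 10, 11, 12, 13]
Cut edges: (3,4)

By max-flow min-cut theorem, max flow = min cut = 7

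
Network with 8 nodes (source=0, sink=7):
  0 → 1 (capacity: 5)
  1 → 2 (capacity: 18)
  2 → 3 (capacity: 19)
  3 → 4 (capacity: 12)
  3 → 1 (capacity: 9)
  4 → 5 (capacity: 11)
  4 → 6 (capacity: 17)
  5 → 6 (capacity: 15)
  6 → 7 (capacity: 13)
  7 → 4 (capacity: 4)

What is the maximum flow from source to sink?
Maximum flow = 5

Max flow: 5

Flow assignment:
  0 → 1: 5/5
  1 → 2: 5/18
  2 → 3: 5/19
  3 → 4: 5/12
  4 → 6: 5/17
  6 → 7: 5/13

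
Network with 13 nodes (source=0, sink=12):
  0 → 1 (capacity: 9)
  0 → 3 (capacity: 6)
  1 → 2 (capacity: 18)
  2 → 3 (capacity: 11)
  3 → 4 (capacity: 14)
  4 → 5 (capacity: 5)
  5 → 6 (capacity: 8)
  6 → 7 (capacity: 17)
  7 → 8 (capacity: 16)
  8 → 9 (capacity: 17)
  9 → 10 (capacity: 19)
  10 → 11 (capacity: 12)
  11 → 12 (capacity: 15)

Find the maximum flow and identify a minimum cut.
Max flow = 5, Min cut edges: (4,5)

Maximum flow: 5
Minimum cut: (4,5)
Partition: S = [0, 1, 2, 3, 4], T = [5, 6, 7, 8, 9, 10, 11, 12]

Max-flow min-cut theorem verified: both equal 5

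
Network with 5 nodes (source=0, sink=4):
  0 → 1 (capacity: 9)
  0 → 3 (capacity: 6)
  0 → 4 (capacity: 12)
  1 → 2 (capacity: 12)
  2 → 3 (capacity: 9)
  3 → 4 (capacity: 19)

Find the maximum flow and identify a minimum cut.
Max flow = 27, Min cut edges: (0,3), (0,4), (2,3)

Maximum flow: 27
Minimum cut: (0,3), (0,4), (2,3)
Partition: S = [0, 1, 2], T = [3, 4]

Max-flow min-cut theorem verified: both equal 27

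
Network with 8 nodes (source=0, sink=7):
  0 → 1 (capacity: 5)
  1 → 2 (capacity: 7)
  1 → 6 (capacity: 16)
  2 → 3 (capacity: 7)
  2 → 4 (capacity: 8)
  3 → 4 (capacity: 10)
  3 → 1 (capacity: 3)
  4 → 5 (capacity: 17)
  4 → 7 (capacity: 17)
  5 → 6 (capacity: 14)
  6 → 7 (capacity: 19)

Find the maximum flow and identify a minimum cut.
Max flow = 5, Min cut edges: (0,1)

Maximum flow: 5
Minimum cut: (0,1)
Partition: S = [0], T = [1, 2, 3, 4, 5, 6, 7]

Max-flow min-cut theorem verified: both equal 5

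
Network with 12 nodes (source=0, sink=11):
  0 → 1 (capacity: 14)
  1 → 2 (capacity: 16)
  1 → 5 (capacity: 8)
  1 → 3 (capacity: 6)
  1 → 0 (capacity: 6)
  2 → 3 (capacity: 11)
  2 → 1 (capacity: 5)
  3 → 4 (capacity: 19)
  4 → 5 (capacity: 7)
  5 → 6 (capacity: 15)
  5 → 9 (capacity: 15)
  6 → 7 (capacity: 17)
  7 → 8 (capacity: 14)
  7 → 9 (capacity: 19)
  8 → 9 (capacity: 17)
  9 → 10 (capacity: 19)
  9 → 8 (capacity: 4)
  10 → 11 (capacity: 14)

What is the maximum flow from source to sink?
Maximum flow = 14

Max flow: 14

Flow assignment:
  0 → 1: 14/14
  1 → 2: 6/16
  1 → 5: 8/8
  2 → 3: 6/11
  3 → 4: 6/19
  4 → 5: 6/7
  5 → 9: 14/15
  9 → 10: 14/19
  10 → 11: 14/14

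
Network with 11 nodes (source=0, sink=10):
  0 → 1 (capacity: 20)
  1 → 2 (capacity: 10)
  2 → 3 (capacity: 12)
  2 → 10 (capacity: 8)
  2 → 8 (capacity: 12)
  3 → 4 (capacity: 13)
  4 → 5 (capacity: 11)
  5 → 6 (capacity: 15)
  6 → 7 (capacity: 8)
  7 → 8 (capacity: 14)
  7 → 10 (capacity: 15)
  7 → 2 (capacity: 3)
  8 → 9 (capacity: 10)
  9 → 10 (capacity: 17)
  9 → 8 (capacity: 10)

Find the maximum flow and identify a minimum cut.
Max flow = 10, Min cut edges: (1,2)

Maximum flow: 10
Minimum cut: (1,2)
Partition: S = [0, 1], T = [2, 3, 4, 5, 6, 7, 8, 9, 10]

Max-flow min-cut theorem verified: both equal 10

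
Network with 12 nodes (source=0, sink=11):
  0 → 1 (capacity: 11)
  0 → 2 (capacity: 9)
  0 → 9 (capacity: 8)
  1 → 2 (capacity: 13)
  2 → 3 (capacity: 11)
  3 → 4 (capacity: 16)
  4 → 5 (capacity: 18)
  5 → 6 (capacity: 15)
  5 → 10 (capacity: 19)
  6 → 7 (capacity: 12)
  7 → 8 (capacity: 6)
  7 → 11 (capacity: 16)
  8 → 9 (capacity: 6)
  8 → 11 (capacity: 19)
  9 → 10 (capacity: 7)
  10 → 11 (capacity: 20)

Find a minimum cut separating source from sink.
Min cut value = 18, edges: (2,3), (9,10)

Min cut value: 18
Partition: S = [0, 1, 2, 9], T = [3, 4, 5, 6, 7, 8, 10, 11]
Cut edges: (2,3), (9,10)

By max-flow min-cut theorem, max flow = min cut = 18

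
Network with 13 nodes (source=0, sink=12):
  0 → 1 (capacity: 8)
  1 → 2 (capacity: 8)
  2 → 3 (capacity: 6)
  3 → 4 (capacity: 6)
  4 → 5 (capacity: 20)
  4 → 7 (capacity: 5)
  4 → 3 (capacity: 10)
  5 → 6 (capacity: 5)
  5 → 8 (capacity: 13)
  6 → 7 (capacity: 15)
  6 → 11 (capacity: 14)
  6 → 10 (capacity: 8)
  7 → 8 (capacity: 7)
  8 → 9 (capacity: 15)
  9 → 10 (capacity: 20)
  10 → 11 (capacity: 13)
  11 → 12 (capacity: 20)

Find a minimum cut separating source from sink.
Min cut value = 6, edges: (3,4)

Min cut value: 6
Partition: S = [0, 1, 2, 3], T = [4, 5, 6, 7, 8, 9, 10, 11, 12]
Cut edges: (3,4)

By max-flow min-cut theorem, max flow = min cut = 6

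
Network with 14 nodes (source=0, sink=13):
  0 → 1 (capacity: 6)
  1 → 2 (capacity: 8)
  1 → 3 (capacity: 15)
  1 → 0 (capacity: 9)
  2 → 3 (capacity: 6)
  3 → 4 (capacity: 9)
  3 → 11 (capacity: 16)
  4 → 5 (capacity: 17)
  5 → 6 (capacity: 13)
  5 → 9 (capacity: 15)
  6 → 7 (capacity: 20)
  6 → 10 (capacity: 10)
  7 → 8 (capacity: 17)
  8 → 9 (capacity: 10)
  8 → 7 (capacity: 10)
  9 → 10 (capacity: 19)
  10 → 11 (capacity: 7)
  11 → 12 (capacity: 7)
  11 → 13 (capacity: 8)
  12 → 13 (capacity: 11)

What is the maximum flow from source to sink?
Maximum flow = 6

Max flow: 6

Flow assignment:
  0 → 1: 6/6
  1 → 3: 6/15
  3 → 11: 6/16
  11 → 13: 6/8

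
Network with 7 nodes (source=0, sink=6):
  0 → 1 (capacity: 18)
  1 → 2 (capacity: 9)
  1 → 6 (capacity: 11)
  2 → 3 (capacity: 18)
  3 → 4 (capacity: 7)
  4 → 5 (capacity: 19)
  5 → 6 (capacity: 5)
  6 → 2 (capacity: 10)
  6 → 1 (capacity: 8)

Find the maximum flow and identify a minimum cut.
Max flow = 16, Min cut edges: (1,6), (5,6)

Maximum flow: 16
Minimum cut: (1,6), (5,6)
Partition: S = [0, 1, 2, 3, 4, 5], T = [6]

Max-flow min-cut theorem verified: both equal 16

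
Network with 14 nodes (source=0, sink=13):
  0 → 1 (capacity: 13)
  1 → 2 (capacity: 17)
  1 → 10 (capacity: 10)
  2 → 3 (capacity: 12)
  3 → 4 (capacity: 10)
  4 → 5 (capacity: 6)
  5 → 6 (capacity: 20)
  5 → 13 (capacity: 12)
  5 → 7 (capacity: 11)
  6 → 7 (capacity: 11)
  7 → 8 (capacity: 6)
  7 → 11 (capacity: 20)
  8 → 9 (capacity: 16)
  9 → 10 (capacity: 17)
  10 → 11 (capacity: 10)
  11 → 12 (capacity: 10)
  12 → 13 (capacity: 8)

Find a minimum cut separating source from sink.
Min cut value = 13, edges: (0,1)

Min cut value: 13
Partition: S = [0], T = [1, 2, 3, 4, 5, 6, 7, 8, 9, 10, 11, 12, 13]
Cut edges: (0,1)

By max-flow min-cut theorem, max flow = min cut = 13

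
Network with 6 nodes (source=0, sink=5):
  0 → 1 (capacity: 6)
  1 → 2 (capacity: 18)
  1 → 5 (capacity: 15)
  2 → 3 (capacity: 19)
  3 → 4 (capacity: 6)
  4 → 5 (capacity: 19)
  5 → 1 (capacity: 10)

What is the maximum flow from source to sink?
Maximum flow = 6

Max flow: 6

Flow assignment:
  0 → 1: 6/6
  1 → 5: 6/15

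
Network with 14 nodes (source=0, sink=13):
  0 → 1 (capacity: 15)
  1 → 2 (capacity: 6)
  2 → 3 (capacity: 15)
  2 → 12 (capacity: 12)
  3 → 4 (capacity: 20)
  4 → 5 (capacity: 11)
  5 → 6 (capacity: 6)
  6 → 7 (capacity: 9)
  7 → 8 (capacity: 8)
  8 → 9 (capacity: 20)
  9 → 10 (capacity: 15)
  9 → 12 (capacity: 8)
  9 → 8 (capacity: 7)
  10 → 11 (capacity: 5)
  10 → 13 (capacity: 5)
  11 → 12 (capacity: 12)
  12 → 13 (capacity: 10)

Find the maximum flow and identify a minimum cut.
Max flow = 6, Min cut edges: (1,2)

Maximum flow: 6
Minimum cut: (1,2)
Partition: S = [0, 1], T = [2, 3, 4, 5, 6, 7, 8, 9, 10, 11, 12, 13]

Max-flow min-cut theorem verified: both equal 6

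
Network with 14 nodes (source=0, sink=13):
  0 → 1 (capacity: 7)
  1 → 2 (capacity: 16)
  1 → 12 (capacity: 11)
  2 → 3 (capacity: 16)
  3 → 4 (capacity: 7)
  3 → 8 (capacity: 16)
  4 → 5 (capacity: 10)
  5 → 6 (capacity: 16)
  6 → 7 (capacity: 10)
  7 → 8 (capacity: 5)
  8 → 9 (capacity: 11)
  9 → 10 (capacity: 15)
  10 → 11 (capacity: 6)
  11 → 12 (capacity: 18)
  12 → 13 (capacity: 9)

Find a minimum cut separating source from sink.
Min cut value = 7, edges: (0,1)

Min cut value: 7
Partition: S = [0], T = [1, 2, 3, 4, 5, 6, 7, 8, 9, 10, 11, 12, 13]
Cut edges: (0,1)

By max-flow min-cut theorem, max flow = min cut = 7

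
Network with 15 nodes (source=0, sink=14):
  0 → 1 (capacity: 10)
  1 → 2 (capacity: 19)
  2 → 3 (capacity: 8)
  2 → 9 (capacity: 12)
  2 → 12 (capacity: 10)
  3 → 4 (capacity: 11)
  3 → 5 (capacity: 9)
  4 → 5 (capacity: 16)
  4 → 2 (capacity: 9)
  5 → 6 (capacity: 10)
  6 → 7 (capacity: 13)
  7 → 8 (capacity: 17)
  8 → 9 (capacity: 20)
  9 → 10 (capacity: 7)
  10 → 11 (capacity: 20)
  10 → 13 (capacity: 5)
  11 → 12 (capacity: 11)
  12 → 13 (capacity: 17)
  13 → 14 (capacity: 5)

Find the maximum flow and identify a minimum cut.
Max flow = 5, Min cut edges: (13,14)

Maximum flow: 5
Minimum cut: (13,14)
Partition: S = [0, 1, 2, 3, 4, 5, 6, 7, 8, 9, 10, 11, 12, 13], T = [14]

Max-flow min-cut theorem verified: both equal 5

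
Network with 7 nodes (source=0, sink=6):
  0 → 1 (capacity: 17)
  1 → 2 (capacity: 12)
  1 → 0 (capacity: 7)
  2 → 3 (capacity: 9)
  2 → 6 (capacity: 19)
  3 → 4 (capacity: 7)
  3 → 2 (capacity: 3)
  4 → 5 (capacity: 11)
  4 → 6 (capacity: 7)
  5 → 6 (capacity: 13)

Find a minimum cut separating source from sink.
Min cut value = 12, edges: (1,2)

Min cut value: 12
Partition: S = [0, 1], T = [2, 3, 4, 5, 6]
Cut edges: (1,2)

By max-flow min-cut theorem, max flow = min cut = 12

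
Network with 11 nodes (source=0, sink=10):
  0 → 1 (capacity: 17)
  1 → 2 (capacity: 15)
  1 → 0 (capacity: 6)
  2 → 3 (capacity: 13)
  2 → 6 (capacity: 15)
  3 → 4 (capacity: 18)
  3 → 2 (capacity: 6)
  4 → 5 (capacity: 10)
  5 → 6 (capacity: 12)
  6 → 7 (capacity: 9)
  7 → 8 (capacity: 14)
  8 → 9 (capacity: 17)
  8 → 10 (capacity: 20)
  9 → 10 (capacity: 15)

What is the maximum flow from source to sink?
Maximum flow = 9

Max flow: 9

Flow assignment:
  0 → 1: 9/17
  1 → 2: 9/15
  2 → 6: 9/15
  6 → 7: 9/9
  7 → 8: 9/14
  8 → 10: 9/20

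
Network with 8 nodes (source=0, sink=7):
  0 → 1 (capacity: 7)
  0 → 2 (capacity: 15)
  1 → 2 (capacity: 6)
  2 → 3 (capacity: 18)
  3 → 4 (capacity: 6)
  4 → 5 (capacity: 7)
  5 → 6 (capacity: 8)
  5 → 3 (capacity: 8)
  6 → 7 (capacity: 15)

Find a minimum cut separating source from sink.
Min cut value = 6, edges: (3,4)

Min cut value: 6
Partition: S = [0, 1, 2, 3], T = [4, 5, 6, 7]
Cut edges: (3,4)

By max-flow min-cut theorem, max flow = min cut = 6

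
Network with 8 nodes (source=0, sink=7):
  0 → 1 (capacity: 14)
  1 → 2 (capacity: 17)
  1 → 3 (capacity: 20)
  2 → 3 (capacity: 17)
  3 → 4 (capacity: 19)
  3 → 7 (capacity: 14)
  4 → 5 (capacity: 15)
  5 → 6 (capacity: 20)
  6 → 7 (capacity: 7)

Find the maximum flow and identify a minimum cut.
Max flow = 14, Min cut edges: (0,1)

Maximum flow: 14
Minimum cut: (0,1)
Partition: S = [0], T = [1, 2, 3, 4, 5, 6, 7]

Max-flow min-cut theorem verified: both equal 14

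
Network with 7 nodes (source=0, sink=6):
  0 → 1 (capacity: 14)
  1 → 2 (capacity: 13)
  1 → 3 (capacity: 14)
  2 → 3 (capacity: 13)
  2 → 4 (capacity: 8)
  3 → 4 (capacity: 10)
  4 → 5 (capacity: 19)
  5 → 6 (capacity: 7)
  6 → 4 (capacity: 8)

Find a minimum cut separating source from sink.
Min cut value = 7, edges: (5,6)

Min cut value: 7
Partition: S = [0, 1, 2, 3, 4, 5], T = [6]
Cut edges: (5,6)

By max-flow min-cut theorem, max flow = min cut = 7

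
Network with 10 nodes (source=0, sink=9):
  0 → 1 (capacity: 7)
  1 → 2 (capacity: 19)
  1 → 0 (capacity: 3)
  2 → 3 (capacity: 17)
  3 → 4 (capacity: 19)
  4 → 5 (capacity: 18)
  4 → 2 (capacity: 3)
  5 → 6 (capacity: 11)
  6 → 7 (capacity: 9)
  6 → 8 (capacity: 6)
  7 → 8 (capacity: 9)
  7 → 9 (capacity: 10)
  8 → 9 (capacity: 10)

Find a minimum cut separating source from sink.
Min cut value = 7, edges: (0,1)

Min cut value: 7
Partition: S = [0], T = [1, 2, 3, 4, 5, 6, 7, 8, 9]
Cut edges: (0,1)

By max-flow min-cut theorem, max flow = min cut = 7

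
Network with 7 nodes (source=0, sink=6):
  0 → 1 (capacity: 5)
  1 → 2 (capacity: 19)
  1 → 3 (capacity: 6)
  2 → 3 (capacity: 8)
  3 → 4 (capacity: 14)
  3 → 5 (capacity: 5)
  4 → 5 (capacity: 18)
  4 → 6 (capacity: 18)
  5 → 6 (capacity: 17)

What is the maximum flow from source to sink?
Maximum flow = 5

Max flow: 5

Flow assignment:
  0 → 1: 5/5
  1 → 3: 5/6
  3 → 4: 5/14
  4 → 6: 5/18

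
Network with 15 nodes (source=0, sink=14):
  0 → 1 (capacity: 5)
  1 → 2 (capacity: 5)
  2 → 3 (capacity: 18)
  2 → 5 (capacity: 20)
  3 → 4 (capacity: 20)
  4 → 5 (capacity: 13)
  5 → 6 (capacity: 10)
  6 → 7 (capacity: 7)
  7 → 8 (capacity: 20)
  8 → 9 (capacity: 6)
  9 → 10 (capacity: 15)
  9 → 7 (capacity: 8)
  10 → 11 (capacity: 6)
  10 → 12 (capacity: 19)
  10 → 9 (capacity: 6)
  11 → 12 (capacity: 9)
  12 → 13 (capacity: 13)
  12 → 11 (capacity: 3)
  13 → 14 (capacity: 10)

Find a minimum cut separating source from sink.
Min cut value = 5, edges: (1,2)

Min cut value: 5
Partition: S = [0, 1], T = [2, 3, 4, 5, 6, 7, 8, 9, 10, 11, 12, 13, 14]
Cut edges: (1,2)

By max-flow min-cut theorem, max flow = min cut = 5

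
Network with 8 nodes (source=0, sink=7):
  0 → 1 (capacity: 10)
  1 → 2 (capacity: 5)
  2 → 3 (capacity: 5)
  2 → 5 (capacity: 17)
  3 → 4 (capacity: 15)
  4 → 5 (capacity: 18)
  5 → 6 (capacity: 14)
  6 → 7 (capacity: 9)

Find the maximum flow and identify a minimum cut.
Max flow = 5, Min cut edges: (1,2)

Maximum flow: 5
Minimum cut: (1,2)
Partition: S = [0, 1], T = [2, 3, 4, 5, 6, 7]

Max-flow min-cut theorem verified: both equal 5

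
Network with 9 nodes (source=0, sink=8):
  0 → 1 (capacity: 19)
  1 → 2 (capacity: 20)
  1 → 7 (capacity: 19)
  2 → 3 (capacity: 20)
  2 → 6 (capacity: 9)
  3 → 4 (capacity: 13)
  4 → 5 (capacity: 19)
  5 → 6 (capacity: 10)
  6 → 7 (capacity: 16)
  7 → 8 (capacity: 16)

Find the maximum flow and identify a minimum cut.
Max flow = 16, Min cut edges: (7,8)

Maximum flow: 16
Minimum cut: (7,8)
Partition: S = [0, 1, 2, 3, 4, 5, 6, 7], T = [8]

Max-flow min-cut theorem verified: both equal 16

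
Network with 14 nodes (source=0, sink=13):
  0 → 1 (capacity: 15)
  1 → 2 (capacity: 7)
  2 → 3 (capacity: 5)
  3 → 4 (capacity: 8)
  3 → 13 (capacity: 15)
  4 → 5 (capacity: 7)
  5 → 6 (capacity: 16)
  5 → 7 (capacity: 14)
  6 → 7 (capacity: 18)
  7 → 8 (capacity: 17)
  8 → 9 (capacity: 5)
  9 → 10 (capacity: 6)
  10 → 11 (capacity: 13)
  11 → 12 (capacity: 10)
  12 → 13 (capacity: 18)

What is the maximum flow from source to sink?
Maximum flow = 5

Max flow: 5

Flow assignment:
  0 → 1: 5/15
  1 → 2: 5/7
  2 → 3: 5/5
  3 → 13: 5/15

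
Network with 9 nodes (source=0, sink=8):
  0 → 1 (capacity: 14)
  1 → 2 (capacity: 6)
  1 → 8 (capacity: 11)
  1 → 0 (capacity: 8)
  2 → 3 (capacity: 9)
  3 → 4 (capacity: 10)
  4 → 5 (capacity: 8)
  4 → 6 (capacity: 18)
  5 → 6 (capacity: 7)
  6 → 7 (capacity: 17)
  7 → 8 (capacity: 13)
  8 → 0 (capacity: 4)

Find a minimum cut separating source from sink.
Min cut value = 14, edges: (0,1)

Min cut value: 14
Partition: S = [0], T = [1, 2, 3, 4, 5, 6, 7, 8]
Cut edges: (0,1)

By max-flow min-cut theorem, max flow = min cut = 14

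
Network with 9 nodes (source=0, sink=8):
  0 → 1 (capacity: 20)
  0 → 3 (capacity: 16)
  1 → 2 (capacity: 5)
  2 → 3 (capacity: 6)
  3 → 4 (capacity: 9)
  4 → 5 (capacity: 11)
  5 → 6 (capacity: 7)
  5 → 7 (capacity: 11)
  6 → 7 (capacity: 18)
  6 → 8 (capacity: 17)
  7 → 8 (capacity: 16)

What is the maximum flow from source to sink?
Maximum flow = 9

Max flow: 9

Flow assignment:
  0 → 1: 5/20
  0 → 3: 4/16
  1 → 2: 5/5
  2 → 3: 5/6
  3 → 4: 9/9
  4 → 5: 9/11
  5 → 6: 7/7
  5 → 7: 2/11
  6 → 8: 7/17
  7 → 8: 2/16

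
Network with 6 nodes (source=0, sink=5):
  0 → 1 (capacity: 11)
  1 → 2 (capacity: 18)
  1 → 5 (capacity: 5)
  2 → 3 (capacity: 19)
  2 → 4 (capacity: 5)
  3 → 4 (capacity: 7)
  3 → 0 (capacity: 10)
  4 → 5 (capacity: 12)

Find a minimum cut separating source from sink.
Min cut value = 11, edges: (0,1)

Min cut value: 11
Partition: S = [0], T = [1, 2, 3, 4, 5]
Cut edges: (0,1)

By max-flow min-cut theorem, max flow = min cut = 11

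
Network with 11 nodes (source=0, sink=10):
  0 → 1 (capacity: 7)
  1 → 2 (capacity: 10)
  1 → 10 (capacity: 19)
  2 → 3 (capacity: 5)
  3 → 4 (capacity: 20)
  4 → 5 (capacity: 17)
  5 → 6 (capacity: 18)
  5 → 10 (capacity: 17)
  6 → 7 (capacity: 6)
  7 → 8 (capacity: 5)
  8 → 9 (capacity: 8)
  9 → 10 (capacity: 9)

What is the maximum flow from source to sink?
Maximum flow = 7

Max flow: 7

Flow assignment:
  0 → 1: 7/7
  1 → 10: 7/19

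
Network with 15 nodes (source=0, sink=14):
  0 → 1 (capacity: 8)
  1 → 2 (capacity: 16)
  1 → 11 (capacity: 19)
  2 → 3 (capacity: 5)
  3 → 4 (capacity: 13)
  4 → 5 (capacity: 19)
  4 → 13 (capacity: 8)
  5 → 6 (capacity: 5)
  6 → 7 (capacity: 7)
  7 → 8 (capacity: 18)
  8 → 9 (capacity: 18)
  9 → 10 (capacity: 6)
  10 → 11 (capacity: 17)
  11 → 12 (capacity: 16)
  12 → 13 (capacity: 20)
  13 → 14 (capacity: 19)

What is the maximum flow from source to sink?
Maximum flow = 8

Max flow: 8

Flow assignment:
  0 → 1: 8/8
  1 → 11: 8/19
  11 → 12: 8/16
  12 → 13: 8/20
  13 → 14: 8/19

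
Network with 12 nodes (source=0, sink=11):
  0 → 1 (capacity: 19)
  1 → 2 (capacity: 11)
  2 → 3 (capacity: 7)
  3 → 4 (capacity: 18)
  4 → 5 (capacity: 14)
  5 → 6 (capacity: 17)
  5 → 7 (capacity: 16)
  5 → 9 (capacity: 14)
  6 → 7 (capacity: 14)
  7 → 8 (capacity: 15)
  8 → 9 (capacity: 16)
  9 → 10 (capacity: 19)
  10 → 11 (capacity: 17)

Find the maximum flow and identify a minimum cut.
Max flow = 7, Min cut edges: (2,3)

Maximum flow: 7
Minimum cut: (2,3)
Partition: S = [0, 1, 2], T = [3, 4, 5, 6, 7, 8, 9, 10, 11]

Max-flow min-cut theorem verified: both equal 7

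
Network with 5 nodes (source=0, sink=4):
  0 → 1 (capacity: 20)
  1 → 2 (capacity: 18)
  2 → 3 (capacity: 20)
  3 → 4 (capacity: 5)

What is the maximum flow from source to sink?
Maximum flow = 5

Max flow: 5

Flow assignment:
  0 → 1: 5/20
  1 → 2: 5/18
  2 → 3: 5/20
  3 → 4: 5/5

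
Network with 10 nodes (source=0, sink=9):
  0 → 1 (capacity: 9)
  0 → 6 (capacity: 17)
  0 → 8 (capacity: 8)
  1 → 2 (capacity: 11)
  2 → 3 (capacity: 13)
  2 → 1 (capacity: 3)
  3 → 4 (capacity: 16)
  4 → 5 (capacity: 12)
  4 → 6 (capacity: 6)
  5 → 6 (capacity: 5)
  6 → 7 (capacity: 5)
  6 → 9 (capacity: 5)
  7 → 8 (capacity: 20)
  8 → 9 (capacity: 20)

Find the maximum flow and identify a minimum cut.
Max flow = 18, Min cut edges: (0,8), (6,7), (6,9)

Maximum flow: 18
Minimum cut: (0,8), (6,7), (6,9)
Partition: S = [0, 1, 2, 3, 4, 5, 6], T = [7, 8, 9]

Max-flow min-cut theorem verified: both equal 18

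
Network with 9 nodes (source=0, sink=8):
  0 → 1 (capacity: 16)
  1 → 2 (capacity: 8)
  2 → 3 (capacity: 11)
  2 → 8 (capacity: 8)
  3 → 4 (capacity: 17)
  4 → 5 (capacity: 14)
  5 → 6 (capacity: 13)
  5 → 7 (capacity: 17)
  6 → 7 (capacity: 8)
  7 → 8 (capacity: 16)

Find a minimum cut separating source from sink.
Min cut value = 8, edges: (1,2)

Min cut value: 8
Partition: S = [0, 1], T = [2, 3, 4, 5, 6, 7, 8]
Cut edges: (1,2)

By max-flow min-cut theorem, max flow = min cut = 8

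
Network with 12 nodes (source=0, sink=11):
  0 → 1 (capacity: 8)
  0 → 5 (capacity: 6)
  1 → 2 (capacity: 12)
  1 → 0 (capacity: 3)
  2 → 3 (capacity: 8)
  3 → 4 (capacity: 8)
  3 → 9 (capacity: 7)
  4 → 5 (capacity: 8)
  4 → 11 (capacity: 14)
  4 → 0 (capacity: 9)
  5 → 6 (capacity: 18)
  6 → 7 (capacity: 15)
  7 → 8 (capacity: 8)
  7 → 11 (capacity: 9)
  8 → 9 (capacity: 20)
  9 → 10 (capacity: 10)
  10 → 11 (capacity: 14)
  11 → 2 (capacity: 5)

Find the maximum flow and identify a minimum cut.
Max flow = 14, Min cut edges: (0,5), (2,3)

Maximum flow: 14
Minimum cut: (0,5), (2,3)
Partition: S = [0, 1, 2], T = [3, 4, 5, 6, 7, 8, 9, 10, 11]

Max-flow min-cut theorem verified: both equal 14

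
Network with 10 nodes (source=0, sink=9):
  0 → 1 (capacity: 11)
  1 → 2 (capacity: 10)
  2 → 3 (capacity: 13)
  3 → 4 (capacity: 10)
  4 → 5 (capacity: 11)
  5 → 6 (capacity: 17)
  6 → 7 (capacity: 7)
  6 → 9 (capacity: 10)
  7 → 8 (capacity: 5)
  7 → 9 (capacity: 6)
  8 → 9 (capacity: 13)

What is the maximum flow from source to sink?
Maximum flow = 10

Max flow: 10

Flow assignment:
  0 → 1: 10/11
  1 → 2: 10/10
  2 → 3: 10/13
  3 → 4: 10/10
  4 → 5: 10/11
  5 → 6: 10/17
  6 → 9: 10/10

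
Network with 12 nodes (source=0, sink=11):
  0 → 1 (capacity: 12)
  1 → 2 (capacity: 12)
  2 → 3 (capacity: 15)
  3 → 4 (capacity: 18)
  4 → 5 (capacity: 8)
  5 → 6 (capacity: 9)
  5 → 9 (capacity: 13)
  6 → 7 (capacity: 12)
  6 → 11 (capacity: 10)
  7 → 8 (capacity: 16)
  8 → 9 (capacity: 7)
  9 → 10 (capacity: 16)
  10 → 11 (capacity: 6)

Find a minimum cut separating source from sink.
Min cut value = 8, edges: (4,5)

Min cut value: 8
Partition: S = [0, 1, 2, 3, 4], T = [5, 6, 7, 8, 9, 10, 11]
Cut edges: (4,5)

By max-flow min-cut theorem, max flow = min cut = 8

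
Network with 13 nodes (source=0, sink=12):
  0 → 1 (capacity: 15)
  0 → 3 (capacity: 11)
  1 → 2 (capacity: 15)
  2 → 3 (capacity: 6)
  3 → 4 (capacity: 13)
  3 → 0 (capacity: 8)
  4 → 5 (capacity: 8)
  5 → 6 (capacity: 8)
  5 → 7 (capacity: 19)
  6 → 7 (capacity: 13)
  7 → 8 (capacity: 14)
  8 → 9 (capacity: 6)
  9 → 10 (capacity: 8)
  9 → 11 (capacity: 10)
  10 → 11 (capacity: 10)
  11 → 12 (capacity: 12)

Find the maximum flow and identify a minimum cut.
Max flow = 6, Min cut edges: (8,9)

Maximum flow: 6
Minimum cut: (8,9)
Partition: S = [0, 1, 2, 3, 4, 5, 6, 7, 8], T = [9, 10, 11, 12]

Max-flow min-cut theorem verified: both equal 6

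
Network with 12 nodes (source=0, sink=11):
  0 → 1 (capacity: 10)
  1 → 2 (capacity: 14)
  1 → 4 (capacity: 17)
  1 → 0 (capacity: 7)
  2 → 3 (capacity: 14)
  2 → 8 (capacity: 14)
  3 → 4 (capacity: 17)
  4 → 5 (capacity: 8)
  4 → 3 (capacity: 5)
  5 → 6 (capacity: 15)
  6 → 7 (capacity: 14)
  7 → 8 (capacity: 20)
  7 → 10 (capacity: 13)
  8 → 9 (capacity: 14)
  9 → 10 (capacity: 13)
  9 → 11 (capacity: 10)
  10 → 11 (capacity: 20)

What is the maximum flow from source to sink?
Maximum flow = 10

Max flow: 10

Flow assignment:
  0 → 1: 10/10
  1 → 2: 10/14
  2 → 8: 10/14
  8 → 9: 10/14
  9 → 11: 10/10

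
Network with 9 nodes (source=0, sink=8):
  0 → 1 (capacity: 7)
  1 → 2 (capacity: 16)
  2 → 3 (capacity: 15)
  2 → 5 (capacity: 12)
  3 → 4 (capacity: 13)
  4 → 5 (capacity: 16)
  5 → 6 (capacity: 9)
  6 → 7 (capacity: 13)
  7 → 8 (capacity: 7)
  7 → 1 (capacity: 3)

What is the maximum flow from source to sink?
Maximum flow = 7

Max flow: 7

Flow assignment:
  0 → 1: 7/7
  1 → 2: 7/16
  2 → 5: 7/12
  5 → 6: 7/9
  6 → 7: 7/13
  7 → 8: 7/7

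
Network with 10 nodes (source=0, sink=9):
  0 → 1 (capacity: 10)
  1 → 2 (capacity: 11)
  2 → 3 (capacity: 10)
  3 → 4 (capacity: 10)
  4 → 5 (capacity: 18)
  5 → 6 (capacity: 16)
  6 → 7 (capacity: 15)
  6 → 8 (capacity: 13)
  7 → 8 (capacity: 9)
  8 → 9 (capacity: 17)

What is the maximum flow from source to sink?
Maximum flow = 10

Max flow: 10

Flow assignment:
  0 → 1: 10/10
  1 → 2: 10/11
  2 → 3: 10/10
  3 → 4: 10/10
  4 → 5: 10/18
  5 → 6: 10/16
  6 → 8: 10/13
  8 → 9: 10/17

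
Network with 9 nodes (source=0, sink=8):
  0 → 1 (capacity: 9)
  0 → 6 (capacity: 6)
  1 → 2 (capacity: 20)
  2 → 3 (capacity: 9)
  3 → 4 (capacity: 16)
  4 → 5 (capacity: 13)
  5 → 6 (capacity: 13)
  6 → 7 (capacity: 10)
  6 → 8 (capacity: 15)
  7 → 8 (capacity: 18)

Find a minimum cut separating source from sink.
Min cut value = 15, edges: (0,6), (2,3)

Min cut value: 15
Partition: S = [0, 1, 2], T = [3, 4, 5, 6, 7, 8]
Cut edges: (0,6), (2,3)

By max-flow min-cut theorem, max flow = min cut = 15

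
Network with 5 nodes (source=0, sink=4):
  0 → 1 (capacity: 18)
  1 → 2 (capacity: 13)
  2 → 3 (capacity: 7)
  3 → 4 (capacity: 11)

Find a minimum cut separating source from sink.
Min cut value = 7, edges: (2,3)

Min cut value: 7
Partition: S = [0, 1, 2], T = [3, 4]
Cut edges: (2,3)

By max-flow min-cut theorem, max flow = min cut = 7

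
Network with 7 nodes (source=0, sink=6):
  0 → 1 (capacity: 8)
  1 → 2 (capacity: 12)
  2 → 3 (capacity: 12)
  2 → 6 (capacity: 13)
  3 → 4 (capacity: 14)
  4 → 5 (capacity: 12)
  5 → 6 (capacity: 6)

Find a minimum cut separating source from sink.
Min cut value = 8, edges: (0,1)

Min cut value: 8
Partition: S = [0], T = [1, 2, 3, 4, 5, 6]
Cut edges: (0,1)

By max-flow min-cut theorem, max flow = min cut = 8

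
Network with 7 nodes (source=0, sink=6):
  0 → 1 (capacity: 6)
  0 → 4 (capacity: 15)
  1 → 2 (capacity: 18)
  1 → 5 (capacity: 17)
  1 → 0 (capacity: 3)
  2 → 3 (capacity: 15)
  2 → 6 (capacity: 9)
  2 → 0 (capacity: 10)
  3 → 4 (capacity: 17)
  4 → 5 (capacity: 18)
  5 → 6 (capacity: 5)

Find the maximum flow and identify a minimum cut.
Max flow = 11, Min cut edges: (0,1), (5,6)

Maximum flow: 11
Minimum cut: (0,1), (5,6)
Partition: S = [0, 3, 4, 5], T = [1, 2, 6]

Max-flow min-cut theorem verified: both equal 11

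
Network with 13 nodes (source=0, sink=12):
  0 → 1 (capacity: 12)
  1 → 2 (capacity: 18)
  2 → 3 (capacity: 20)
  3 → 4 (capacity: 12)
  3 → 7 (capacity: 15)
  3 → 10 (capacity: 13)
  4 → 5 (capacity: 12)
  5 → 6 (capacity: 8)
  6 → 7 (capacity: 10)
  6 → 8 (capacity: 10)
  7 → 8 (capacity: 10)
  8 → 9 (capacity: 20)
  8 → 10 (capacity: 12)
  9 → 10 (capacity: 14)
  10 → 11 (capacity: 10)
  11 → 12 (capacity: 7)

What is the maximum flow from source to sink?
Maximum flow = 7

Max flow: 7

Flow assignment:
  0 → 1: 7/12
  1 → 2: 7/18
  2 → 3: 7/20
  3 → 10: 7/13
  10 → 11: 7/10
  11 → 12: 7/7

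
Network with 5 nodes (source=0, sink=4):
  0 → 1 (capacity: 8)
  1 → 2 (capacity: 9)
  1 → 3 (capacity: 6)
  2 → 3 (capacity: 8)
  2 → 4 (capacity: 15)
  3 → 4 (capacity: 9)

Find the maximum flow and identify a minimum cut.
Max flow = 8, Min cut edges: (0,1)

Maximum flow: 8
Minimum cut: (0,1)
Partition: S = [0], T = [1, 2, 3, 4]

Max-flow min-cut theorem verified: both equal 8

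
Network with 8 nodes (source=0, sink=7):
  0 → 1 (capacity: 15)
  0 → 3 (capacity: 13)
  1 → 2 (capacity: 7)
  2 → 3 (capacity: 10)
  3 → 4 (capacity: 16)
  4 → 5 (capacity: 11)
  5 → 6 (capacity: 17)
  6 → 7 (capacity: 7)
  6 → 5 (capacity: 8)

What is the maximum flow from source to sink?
Maximum flow = 7

Max flow: 7

Flow assignment:
  0 → 1: 7/15
  1 → 2: 7/7
  2 → 3: 7/10
  3 → 4: 7/16
  4 → 5: 7/11
  5 → 6: 7/17
  6 → 7: 7/7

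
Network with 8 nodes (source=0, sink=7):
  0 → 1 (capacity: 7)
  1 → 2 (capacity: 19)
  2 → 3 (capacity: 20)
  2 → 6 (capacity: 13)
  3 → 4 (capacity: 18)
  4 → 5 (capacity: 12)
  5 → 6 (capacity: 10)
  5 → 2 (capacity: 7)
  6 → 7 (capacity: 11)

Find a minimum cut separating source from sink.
Min cut value = 7, edges: (0,1)

Min cut value: 7
Partition: S = [0], T = [1, 2, 3, 4, 5, 6, 7]
Cut edges: (0,1)

By max-flow min-cut theorem, max flow = min cut = 7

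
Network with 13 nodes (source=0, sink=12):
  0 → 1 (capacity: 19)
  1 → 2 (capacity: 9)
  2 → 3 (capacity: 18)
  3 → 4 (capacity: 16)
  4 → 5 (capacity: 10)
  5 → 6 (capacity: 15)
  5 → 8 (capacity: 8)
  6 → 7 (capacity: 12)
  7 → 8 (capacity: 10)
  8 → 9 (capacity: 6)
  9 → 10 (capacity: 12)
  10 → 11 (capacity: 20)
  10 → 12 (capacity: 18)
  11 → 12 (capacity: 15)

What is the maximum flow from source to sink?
Maximum flow = 6

Max flow: 6

Flow assignment:
  0 → 1: 6/19
  1 → 2: 6/9
  2 → 3: 6/18
  3 → 4: 6/16
  4 → 5: 6/10
  5 → 6: 1/15
  5 → 8: 5/8
  6 → 7: 1/12
  7 → 8: 1/10
  8 → 9: 6/6
  9 → 10: 6/12
  10 → 12: 6/18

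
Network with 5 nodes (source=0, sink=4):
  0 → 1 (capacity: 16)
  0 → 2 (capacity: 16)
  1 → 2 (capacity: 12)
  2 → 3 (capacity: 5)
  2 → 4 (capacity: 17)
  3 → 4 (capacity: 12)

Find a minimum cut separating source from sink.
Min cut value = 22, edges: (2,3), (2,4)

Min cut value: 22
Partition: S = [0, 1, 2], T = [3, 4]
Cut edges: (2,3), (2,4)

By max-flow min-cut theorem, max flow = min cut = 22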